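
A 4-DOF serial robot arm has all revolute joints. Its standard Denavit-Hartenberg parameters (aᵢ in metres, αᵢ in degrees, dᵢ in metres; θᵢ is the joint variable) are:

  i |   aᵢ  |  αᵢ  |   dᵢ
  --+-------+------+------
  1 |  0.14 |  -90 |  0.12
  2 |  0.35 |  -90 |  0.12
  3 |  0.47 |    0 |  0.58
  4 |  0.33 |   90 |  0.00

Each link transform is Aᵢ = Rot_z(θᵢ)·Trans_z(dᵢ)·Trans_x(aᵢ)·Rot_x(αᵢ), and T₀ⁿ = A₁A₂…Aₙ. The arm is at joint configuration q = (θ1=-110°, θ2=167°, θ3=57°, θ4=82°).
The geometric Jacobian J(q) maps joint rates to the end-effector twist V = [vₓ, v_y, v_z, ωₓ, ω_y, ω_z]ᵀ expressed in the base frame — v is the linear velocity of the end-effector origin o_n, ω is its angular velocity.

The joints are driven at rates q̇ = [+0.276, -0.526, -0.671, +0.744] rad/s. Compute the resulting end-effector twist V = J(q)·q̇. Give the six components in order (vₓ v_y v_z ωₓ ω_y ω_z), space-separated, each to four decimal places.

0.2145 0.3071 -0.3075 -0.4887 0.1953 0.3471

o_n = [-0.3454, 0.4857, 0.6048]
J₁: ẑ×o_n = [-0.4857, -0.3454, 0.0000], ω = ẑ
J2: z=[0.9397, -0.3420, 0.0000] o=[-0.0479, -0.1316, 0.1200] → [-0.1658, -0.4556, 0.4782, 0.9397, -0.3420, 0.0000]
J3: z=[0.0769, 0.2114, 0.9744] o=[0.1815, 0.1479, 0.0413] → [-0.2100, -0.5568, 0.1374, 0.0769, 0.2114, 0.9744]
J4: z=[0.0769, 0.2114, 0.9744] o=[-0.0590, 0.6397, 0.5488] → [0.1619, -0.2834, 0.0487, 0.0769, 0.2114, 0.9744]
V = J·q̇ = [0.2145, 0.3071, -0.3075, -0.4887, 0.1953, 0.3471]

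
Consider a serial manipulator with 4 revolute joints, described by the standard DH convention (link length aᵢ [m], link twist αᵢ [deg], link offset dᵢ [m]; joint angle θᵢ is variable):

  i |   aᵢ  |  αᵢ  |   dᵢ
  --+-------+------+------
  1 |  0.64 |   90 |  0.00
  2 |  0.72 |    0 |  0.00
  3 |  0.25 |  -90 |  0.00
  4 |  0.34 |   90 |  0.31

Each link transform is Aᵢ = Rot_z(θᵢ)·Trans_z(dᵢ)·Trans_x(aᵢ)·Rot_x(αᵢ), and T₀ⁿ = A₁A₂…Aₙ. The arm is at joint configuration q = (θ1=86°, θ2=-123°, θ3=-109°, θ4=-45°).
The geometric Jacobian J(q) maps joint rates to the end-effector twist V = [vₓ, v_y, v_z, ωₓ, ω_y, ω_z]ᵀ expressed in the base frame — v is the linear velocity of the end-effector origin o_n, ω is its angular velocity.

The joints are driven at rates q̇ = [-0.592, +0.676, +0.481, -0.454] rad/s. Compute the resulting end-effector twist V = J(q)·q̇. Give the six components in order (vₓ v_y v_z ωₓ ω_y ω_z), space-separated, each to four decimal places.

-0.0599 0.1112 -0.9831 1.1791 0.2762 -0.3125

o_n = [0.2190, -0.3144, -0.4082]
J₁: ẑ×o_n = [0.3144, 0.2190, -0.0000], ω = ẑ
J2: z=[0.9976, -0.0698, 0.0000] o=[0.0446, 0.6384, 0.0000] → [0.0285, 0.4073, -0.9384, 0.9976, -0.0698, 0.0000]
J3: z=[0.9976, -0.0698, 0.0000] o=[0.0173, 0.2473, -0.6038] → [-0.0136, -0.1951, -0.5462, 0.9976, -0.0698, 0.0000]
J4: z=[-0.0550, -0.7861, -0.6157] o=[0.0066, 0.0937, -0.4068] → [-0.2502, -0.1309, 0.1895, -0.0550, -0.7861, -0.6157]
V = J·q̇ = [-0.0599, 0.1112, -0.9831, 1.1791, 0.2762, -0.3125]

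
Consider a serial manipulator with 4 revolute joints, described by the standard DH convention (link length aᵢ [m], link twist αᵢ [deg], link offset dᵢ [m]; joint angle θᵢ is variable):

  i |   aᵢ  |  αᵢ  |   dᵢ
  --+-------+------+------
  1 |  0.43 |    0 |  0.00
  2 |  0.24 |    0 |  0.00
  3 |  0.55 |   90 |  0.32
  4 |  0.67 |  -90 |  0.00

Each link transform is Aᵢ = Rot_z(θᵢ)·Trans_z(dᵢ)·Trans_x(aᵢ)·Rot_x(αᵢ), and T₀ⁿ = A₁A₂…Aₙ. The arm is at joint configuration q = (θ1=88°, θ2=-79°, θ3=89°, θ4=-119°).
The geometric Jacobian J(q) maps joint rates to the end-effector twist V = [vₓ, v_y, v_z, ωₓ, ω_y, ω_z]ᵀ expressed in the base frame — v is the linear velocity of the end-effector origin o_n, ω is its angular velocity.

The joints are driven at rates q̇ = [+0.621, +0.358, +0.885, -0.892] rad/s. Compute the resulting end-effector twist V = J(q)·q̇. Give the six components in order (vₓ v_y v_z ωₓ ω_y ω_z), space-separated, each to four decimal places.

o_n = [0.2207, 0.6903, -0.2660]
J₁: ẑ×o_n = [-0.6903, 0.2207, 0.0000], ω = ẑ
J2: z=[0.0000, 0.0000, 1.0000] o=[0.0150, 0.4297, 0.0000] → [-0.2605, 0.2057, 0.0000, 0.0000, 0.0000, 1.0000]
J3: z=[0.0000, 0.0000, 1.0000] o=[0.2521, 0.4673, 0.0000] → [-0.2230, -0.0313, 0.0000, 0.0000, 0.0000, 1.0000]
J4: z=[0.9903, 0.1392, 0.0000] o=[0.1755, 1.0119, 0.3200] → [-0.0816, 0.5803, -0.3248, 0.9903, 0.1392, 0.0000]
V = J·q̇ = [-0.6465, -0.3346, 0.2897, -0.8833, -0.1241, 1.8640]

-0.6465 -0.3346 0.2897 -0.8833 -0.1241 1.8640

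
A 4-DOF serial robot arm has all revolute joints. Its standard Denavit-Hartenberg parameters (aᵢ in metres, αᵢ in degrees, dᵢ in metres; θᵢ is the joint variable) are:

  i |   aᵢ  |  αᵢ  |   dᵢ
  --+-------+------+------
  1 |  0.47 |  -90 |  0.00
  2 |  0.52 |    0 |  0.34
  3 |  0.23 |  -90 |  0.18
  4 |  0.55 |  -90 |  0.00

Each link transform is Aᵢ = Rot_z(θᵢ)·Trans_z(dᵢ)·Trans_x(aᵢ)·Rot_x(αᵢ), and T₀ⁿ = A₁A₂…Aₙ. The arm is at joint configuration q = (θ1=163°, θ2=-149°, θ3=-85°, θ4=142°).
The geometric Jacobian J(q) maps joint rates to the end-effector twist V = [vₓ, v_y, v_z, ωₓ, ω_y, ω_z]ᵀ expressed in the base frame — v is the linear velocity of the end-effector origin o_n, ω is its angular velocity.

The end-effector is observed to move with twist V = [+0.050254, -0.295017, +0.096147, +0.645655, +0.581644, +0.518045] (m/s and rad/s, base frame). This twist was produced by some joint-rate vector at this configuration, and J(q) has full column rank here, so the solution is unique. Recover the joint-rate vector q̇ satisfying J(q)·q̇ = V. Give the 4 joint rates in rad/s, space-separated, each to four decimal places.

o_n = [-0.1906, -0.1314, 0.4324]
J₁: ẑ×o_n = [0.1314, -0.1906, 0.0000], ω = ẑ
J2: z=[-0.2924, -0.9563, 0.0000] o=[-0.4495, 0.1374, 0.0000] → [-0.4135, 0.1264, 0.3262, -0.2924, -0.9563, 0.0000]
J3: z=[-0.2924, -0.9563, 0.0000] o=[-0.1226, -0.3180, 0.2678] → [-0.1574, 0.0481, -0.1196, -0.2924, -0.9563, 0.0000]
J4: z=[0.7737, -0.2365, 0.5878] o=[-0.0460, -0.5297, 0.0817] → [-0.3171, -0.3563, 0.2739, 0.7737, -0.2365, 0.5878]
q̇ = J⁺·V = [0.1930, -0.3240, -0.4210, 0.5530]

0.1930 -0.3240 -0.4210 0.5530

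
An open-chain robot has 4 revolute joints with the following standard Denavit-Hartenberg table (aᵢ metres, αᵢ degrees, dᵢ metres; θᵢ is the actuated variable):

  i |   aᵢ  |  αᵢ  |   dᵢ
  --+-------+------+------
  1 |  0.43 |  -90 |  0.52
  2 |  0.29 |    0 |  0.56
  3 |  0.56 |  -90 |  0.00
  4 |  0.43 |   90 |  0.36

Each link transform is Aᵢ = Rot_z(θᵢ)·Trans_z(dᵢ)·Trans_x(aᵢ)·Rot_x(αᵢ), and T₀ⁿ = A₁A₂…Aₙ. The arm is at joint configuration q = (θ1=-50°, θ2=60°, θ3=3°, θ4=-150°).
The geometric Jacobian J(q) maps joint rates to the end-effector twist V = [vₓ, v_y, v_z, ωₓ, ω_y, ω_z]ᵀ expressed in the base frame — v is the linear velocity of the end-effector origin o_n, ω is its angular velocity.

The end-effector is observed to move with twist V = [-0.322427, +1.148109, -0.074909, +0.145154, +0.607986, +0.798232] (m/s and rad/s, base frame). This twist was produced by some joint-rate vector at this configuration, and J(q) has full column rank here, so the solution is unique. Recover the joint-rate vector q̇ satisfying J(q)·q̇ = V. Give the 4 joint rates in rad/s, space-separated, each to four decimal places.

0.9880 0.7800 -0.2780 0.4180

o_n = [0.8119, 0.2382, -0.0617]
J₁: ẑ×o_n = [-0.2382, 0.8119, 0.0000], ω = ẑ
J2: z=[0.7660, 0.6428, 0.0000] o=[0.2764, -0.3294, 0.5200] → [-0.3739, 0.4456, 0.0906, 0.7660, 0.6428, 0.0000]
J3: z=[0.7660, 0.6428, 0.0000] o=[0.7986, -0.0805, 0.2689] → [-0.2125, 0.2533, 0.2356, 0.7660, 0.6428, 0.0000]
J4: z=[-0.5727, 0.6826, -0.4540] o=[0.9620, -0.2753, -0.2301] → [0.3480, 0.1646, -0.1916, -0.5727, 0.6826, -0.4540]
q̇ = J⁺·V = [0.9880, 0.7800, -0.2780, 0.4180]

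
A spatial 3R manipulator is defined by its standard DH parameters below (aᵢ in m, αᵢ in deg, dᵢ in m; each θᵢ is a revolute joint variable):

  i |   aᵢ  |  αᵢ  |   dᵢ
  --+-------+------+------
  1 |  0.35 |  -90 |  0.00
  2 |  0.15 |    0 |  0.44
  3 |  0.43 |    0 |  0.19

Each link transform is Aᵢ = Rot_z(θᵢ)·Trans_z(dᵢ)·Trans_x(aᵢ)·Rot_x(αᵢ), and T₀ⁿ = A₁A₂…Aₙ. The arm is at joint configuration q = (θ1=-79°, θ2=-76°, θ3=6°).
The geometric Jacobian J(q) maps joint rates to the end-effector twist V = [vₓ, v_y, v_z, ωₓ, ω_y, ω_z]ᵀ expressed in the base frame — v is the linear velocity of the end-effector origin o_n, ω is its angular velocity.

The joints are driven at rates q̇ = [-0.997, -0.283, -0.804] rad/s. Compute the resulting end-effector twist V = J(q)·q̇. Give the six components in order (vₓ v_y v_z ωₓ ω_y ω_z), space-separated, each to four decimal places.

-0.4938 -0.2464 0.1701 -1.0670 -0.2074 -0.9970

o_n = [0.7202, -0.4033, 0.5496]
J₁: ẑ×o_n = [0.4033, 0.7202, -0.0000], ω = ẑ
J2: z=[0.9816, 0.1908, 0.0000] o=[0.0668, -0.3436, 0.0000] → [0.1049, -0.5395, -0.1834, 0.9816, 0.1908, 0.0000]
J3: z=[0.9816, 0.1908, 0.0000] o=[0.5056, -0.2952, 0.1455] → [0.0771, -0.3966, -0.1471, 0.9816, 0.1908, 0.0000]
V = J·q̇ = [-0.4938, -0.2464, 0.1701, -1.0670, -0.2074, -0.9970]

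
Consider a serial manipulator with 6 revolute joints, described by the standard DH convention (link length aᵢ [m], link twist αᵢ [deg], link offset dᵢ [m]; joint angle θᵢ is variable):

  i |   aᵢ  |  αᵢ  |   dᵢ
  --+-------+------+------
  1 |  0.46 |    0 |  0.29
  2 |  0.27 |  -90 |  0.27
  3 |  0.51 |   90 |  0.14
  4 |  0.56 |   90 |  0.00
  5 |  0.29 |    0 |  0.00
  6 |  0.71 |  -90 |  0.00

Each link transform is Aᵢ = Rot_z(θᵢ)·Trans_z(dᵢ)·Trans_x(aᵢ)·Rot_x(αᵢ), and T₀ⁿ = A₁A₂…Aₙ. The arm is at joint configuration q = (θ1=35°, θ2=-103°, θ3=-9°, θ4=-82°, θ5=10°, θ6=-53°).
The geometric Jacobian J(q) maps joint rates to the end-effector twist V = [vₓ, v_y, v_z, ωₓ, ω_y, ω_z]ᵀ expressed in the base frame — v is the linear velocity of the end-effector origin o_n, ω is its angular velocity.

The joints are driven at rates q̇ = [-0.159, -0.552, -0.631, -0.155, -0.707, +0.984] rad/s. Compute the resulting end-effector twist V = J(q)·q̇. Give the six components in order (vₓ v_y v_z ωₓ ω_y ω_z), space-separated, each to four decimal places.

-1.1323 0.3658 0.3926 -0.7132 -0.0221 -0.9070

o_n = [-0.3610, -1.1443, 0.2410]
J₁: ẑ×o_n = [1.1443, -0.3610, 0.0000], ω = ẑ
J2: z=[0.0000, 0.0000, 1.0000] o=[0.3768, 0.2638, 0.2900] → [1.4081, -0.7378, 0.0000, 0.0000, 0.0000, 1.0000]
J3: z=[0.9272, 0.3746, 0.0000] o=[0.4780, 0.0135, 0.5600] → [-0.1195, 0.2958, -0.7592, 0.9272, 0.3746, 0.0000]
J4: z=[-0.0586, 0.1450, 0.9877] o=[0.7965, -0.4011, 0.6398] → [0.6762, -1.1666, 0.2114, -0.0586, 0.1450, 0.9877]
J5: z=[-0.4954, 0.8547, -0.1549] o=[0.3111, -0.6802, 0.6520] → [-0.4232, -0.0995, 0.8044, -0.4954, 0.8547, -0.1549]
J6: z=[-0.4954, 0.8547, -0.1549] o=[0.0607, -0.8152, 0.7079] → [-0.4501, -0.1660, 0.5234, -0.4954, 0.8547, -0.1549]
V = J·q̇ = [-1.1323, 0.3658, 0.3926, -0.7132, -0.0221, -0.9070]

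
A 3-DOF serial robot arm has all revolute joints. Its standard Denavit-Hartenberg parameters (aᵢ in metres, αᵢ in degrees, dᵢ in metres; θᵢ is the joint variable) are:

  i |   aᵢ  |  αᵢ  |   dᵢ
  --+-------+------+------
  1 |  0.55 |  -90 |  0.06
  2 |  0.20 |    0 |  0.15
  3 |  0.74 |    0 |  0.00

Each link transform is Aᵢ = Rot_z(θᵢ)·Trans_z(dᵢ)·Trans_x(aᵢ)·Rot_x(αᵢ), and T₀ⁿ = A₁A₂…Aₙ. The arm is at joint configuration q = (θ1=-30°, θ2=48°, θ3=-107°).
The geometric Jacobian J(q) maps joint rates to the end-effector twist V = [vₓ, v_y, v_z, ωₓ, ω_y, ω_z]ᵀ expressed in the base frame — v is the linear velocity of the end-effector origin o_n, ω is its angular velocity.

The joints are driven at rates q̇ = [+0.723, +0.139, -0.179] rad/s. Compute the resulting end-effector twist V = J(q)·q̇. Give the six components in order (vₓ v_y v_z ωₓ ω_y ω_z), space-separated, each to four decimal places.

0.2512 0.7440 -0.0034 -0.0200 -0.0346 0.7230

o_n = [0.9973, -0.4026, 0.5457]
J₁: ẑ×o_n = [0.4026, 0.9973, -0.0000], ω = ẑ
J2: z=[0.5000, 0.8660, 0.0000] o=[0.4763, -0.2750, 0.0600] → [0.4206, -0.2428, -0.5150, 0.5000, 0.8660, 0.0000]
J3: z=[0.5000, 0.8660, 0.0000] o=[0.6672, -0.2120, -0.0886] → [0.5493, -0.3172, -0.3811, 0.5000, 0.8660, 0.0000]
V = J·q̇ = [0.2512, 0.7440, -0.0034, -0.0200, -0.0346, 0.7230]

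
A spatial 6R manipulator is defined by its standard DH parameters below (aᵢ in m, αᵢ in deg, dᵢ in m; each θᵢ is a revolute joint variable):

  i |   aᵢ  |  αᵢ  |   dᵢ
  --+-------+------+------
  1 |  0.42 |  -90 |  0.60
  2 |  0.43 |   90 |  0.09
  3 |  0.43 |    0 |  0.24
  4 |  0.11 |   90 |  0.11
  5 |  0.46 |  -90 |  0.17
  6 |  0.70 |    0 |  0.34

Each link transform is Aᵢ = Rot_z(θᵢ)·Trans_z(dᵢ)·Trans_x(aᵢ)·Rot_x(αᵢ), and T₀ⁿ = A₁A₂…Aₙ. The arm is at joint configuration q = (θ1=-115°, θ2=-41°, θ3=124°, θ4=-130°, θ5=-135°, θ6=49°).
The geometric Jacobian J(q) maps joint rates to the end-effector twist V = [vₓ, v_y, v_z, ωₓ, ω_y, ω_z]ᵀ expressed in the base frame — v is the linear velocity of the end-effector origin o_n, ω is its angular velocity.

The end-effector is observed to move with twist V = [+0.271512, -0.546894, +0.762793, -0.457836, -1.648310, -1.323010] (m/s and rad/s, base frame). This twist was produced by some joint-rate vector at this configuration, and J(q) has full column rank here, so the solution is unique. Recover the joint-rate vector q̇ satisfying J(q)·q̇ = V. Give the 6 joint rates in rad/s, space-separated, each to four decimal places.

o_n = [0.4513, -1.0060, 0.1456]
J₁: ẑ×o_n = [1.0060, 0.4513, -0.0000], ω = ẑ
J2: z=[0.9063, -0.4226, 0.0000] o=[-0.1775, -0.3806, 0.6000] → [0.1920, 0.4118, -0.3010, 0.9063, -0.4226, 0.0000]
J3: z=[0.2773, 0.5946, 0.7547] o=[-0.2331, -0.7128, 0.8821] → [-0.2167, 0.7207, -0.4882, 0.2773, 0.5946, 0.7547]
J4: z=[0.2773, 0.5946, 0.7547] o=[0.2332, -0.5563, 0.9055] → [-0.1124, 0.3752, -0.2543, 0.2773, 0.5946, 0.7547]
J5: z=[-0.8680, 0.4918, -0.0686] o=[0.2184, -0.5609, 1.0603] → [-0.4804, -0.8099, 0.2718, -0.8680, 0.4918, -0.0686]
J6: z=[-0.4873, -0.8702, -0.0723] o=[0.1147, -0.4638, 0.5909] → [0.3483, -0.2414, 0.5572, -0.4873, -0.8702, -0.0723]
q̇ = J⁺·V = [-0.4360, -0.2570, -0.2650, -0.8800, -0.6080, 0.8930]

-0.4360 -0.2570 -0.2650 -0.8800 -0.6080 0.8930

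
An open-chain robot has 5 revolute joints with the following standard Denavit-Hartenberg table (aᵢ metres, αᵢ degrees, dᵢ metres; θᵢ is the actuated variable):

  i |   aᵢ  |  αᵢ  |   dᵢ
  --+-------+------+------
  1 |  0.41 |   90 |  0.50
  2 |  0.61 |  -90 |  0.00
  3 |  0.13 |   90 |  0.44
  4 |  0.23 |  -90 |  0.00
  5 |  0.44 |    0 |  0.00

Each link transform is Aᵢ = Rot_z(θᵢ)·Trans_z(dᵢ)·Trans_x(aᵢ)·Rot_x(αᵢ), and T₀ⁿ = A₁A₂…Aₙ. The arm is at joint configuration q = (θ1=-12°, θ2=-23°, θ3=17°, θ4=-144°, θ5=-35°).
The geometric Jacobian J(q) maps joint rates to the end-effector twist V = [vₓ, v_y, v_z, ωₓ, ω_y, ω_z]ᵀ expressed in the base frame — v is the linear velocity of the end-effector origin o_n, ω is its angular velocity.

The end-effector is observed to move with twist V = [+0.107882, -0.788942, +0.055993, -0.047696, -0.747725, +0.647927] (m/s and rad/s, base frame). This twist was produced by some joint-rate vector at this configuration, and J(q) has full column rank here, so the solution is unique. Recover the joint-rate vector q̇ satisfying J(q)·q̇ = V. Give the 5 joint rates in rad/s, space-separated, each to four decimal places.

-0.5380 0.5100 0.5630 0.1150 -0.7060

o_n = [0.6816, -0.4955, 0.4483]
J₁: ẑ×o_n = [0.4955, 0.6816, -0.0000], ω = ẑ
J2: z=[-0.2079, -0.9781, 0.0000] o=[0.4010, -0.0852, 0.5000] → [0.0506, -0.0107, 0.3597, -0.2079, -0.9781, 0.0000]
J3: z=[0.3822, -0.0812, 0.9205] o=[0.9503, -0.2020, 0.2617] → [0.2550, -0.3187, -0.1340, 0.3822, -0.0812, 0.9205]
J4: z=[0.0644, -0.9914, -0.1142] o=[1.2383, -0.2243, 0.6181] → [0.1374, 0.0745, -0.5694, 0.0644, -0.9914, -0.1142]
J5: z=[0.2326, 0.1262, -0.9643] o=[1.0151, -0.2325, 0.5632] → [-0.2681, 0.3483, -0.0191, 0.2326, 0.1262, -0.9643]
q̇ = J⁺·V = [-0.5380, 0.5100, 0.5630, 0.1150, -0.7060]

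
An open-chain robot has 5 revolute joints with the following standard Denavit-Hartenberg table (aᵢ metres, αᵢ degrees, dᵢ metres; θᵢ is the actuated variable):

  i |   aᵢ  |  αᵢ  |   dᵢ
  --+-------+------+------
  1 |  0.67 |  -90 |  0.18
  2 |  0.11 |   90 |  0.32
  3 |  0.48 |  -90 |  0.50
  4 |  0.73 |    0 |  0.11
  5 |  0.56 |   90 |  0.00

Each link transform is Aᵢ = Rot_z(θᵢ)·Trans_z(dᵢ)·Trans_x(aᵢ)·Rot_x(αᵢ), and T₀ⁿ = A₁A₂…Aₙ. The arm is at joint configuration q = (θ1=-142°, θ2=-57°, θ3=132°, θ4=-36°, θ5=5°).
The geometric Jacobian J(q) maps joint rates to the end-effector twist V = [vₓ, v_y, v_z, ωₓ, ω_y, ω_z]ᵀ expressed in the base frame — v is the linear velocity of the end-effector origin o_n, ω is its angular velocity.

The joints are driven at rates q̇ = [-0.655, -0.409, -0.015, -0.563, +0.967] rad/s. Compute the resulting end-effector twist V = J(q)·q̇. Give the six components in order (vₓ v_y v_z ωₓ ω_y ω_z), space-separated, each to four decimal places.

o_n = [1.5710, -0.5476, -0.0034]
J₁: ẑ×o_n = [0.5476, 1.5710, -0.0000], ω = ẑ
J2: z=[0.6157, -0.7880, 0.0000] o=[-0.5280, -0.4125, 0.1800] → [0.1445, 0.1129, 1.5708, 0.6157, -0.7880, 0.0000]
J3: z=[0.6609, 0.5163, 0.5446] o=[-0.3782, -0.7015, 0.2723] → [-0.2261, 1.2437, -0.9047, 0.6609, 0.5163, 0.5446]
J4: z=[-0.0930, 0.7765, -0.6233] o=[0.3097, -0.6168, 0.2752] → [-0.1732, -0.8120, -0.9857, -0.0930, 0.7765, -0.6233]
J5: z=[-0.0930, 0.7765, -0.6233] o=[1.0229, -0.5231, 0.1089] → [-0.1024, -0.3520, -0.4233, -0.0930, 0.7765, -0.6233]
V = J·q̇ = [-0.4159, -0.9771, -0.4832, -0.2993, 0.6282, -0.9150]

-0.4159 -0.9771 -0.4832 -0.2993 0.6282 -0.9150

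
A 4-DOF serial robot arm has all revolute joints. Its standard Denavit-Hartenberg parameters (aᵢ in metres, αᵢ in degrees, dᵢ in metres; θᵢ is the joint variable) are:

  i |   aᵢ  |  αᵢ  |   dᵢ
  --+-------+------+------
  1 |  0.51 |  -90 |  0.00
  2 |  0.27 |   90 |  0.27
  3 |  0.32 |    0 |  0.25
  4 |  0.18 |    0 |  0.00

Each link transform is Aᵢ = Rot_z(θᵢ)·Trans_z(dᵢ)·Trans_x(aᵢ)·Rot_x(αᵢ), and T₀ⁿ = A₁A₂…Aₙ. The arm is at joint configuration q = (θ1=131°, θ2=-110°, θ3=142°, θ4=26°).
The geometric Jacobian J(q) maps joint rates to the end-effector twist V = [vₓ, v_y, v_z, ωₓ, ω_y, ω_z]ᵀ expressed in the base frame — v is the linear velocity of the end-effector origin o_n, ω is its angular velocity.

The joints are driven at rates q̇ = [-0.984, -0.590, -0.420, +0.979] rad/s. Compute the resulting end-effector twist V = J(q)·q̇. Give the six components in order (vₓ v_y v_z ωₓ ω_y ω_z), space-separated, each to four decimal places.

-0.1636 0.6705 -0.0486 0.7899 -0.0094 -1.1752

o_n = [-0.5967, -0.0825, -0.2342]
J₁: ẑ×o_n = [0.0825, -0.5967, 0.0000], ω = ẑ
J2: z=[-0.7547, -0.6561, 0.0000] o=[-0.3346, 0.3849, 0.0000] → [0.1536, -0.1767, 0.1808, -0.7547, -0.6561, 0.0000]
J3: z=[0.6165, -0.7092, -0.3420] o=[-0.4778, 0.1381, 0.2537] → [0.2706, 0.3415, -0.2203, 0.6165, -0.7092, -0.3420]
J4: z=[0.6165, -0.7092, -0.3420] o=[-0.5289, -0.1034, -0.0687] → [0.1245, 0.1252, -0.0352, 0.6165, -0.7092, -0.3420]
V = J·q̇ = [-0.1636, 0.6705, -0.0486, 0.7899, -0.0094, -1.1752]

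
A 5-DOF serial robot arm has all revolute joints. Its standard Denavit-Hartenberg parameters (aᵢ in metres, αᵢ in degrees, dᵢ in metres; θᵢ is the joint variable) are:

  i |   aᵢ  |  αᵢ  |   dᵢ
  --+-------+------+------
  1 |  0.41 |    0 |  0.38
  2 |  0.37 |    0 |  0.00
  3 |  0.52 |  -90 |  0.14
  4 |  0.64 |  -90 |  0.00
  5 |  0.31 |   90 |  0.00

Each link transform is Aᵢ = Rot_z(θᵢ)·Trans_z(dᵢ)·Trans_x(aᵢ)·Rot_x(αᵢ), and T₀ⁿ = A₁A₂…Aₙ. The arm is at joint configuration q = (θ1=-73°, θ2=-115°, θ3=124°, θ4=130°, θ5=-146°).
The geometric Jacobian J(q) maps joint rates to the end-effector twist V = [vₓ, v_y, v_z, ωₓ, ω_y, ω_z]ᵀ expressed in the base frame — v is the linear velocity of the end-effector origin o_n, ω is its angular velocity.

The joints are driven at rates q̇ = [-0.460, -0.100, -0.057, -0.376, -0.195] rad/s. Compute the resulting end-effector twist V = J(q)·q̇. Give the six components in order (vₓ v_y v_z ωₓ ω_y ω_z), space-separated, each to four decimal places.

-0.2436 -0.1608 -0.0667 -0.2725 -0.2991 -0.7423

o_n = [0.0293, -0.5107, 0.2266]
J₁: ẑ×o_n = [0.5107, 0.0293, -0.0000], ω = ẑ
J2: z=[0.0000, 0.0000, 1.0000] o=[0.1199, -0.3921, 0.3800] → [0.1186, -0.0906, 0.0000, 0.0000, 0.0000, 1.0000]
J3: z=[0.0000, 0.0000, 1.0000] o=[-0.2465, -0.3406, 0.3800] → [0.1701, 0.2758, -0.0000, 0.0000, 0.0000, 1.0000]
J4: z=[0.8988, 0.4384, 0.0000] o=[-0.0186, -0.8080, 0.5200] → [-0.1286, 0.2637, 0.2462, 0.8988, 0.4384, 0.0000]
J5: z=[-0.3358, 0.6885, 0.6428] o=[-0.1989, -0.4382, 0.0297] → [0.1821, 0.2128, -0.1328, -0.3358, 0.6885, 0.6428]
V = J·q̇ = [-0.2436, -0.1608, -0.0667, -0.2725, -0.2991, -0.7423]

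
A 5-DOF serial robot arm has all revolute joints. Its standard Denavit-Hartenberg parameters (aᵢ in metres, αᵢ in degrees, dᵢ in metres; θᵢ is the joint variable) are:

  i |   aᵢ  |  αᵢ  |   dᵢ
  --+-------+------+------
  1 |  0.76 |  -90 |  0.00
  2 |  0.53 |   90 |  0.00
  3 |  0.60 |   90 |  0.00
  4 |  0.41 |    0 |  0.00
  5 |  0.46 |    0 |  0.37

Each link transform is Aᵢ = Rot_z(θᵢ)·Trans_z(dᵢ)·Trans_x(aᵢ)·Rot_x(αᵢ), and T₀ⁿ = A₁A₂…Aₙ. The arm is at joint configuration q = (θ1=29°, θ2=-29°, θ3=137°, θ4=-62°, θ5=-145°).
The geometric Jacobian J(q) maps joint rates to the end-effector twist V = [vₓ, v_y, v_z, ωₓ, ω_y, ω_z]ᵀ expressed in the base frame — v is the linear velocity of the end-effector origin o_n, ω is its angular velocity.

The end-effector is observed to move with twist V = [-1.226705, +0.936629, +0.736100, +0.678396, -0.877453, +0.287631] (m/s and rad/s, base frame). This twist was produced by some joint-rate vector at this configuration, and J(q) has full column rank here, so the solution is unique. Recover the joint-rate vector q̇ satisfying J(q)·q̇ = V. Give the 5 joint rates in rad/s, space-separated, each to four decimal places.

o_n = [0.8564, 1.0824, 0.1097]
J₁: ẑ×o_n = [-1.0824, 0.8564, 0.0000], ω = ẑ
J2: z=[-0.4848, 0.8746, 0.0000] o=[0.6647, 0.3685, 0.0000] → [0.0959, 0.0532, -0.5138, -0.4848, 0.8746, 0.0000]
J3: z=[-0.4240, -0.2350, 0.8746] o=[1.0701, 0.5932, 0.2569] → [-0.3933, -0.2494, -0.2577, -0.4240, -0.2350, 0.8746]
J4: z=[0.1671, 0.9288, 0.3306] o=[0.5361, 0.7650, 0.0442] → [-0.0442, 0.0950, -0.2444, 0.1671, 0.9288, 0.3306]
J5: z=[0.1671, 0.9288, 0.3306] o=[0.5183, 0.9052, -0.3407] → [0.3597, 0.0365, -0.2844, 0.1671, 0.9288, 0.3306]
q̇ = J⁺·V = [0.9240, -0.9230, -0.6380, 0.7520, -0.9890]

0.9240 -0.9230 -0.6380 0.7520 -0.9890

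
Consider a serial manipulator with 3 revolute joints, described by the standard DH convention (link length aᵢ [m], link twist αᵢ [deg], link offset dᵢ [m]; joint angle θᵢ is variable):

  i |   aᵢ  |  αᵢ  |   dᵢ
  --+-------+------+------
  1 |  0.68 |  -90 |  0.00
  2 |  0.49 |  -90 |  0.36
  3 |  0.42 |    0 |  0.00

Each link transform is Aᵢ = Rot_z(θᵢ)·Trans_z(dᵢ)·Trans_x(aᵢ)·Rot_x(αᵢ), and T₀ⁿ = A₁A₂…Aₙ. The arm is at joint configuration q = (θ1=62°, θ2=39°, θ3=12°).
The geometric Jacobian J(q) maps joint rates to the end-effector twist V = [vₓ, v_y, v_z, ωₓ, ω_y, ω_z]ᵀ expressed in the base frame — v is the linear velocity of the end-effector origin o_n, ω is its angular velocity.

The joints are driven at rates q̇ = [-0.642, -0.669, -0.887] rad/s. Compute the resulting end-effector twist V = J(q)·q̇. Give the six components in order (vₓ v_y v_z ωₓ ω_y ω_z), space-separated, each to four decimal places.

o_n = [0.4071, 1.3465, -0.5669]
J₁: ẑ×o_n = [-1.3465, 0.4071, 0.0000], ω = ẑ
J2: z=[-0.8829, 0.4695, 0.0000] o=[0.3192, 0.6004, 0.0000] → [-0.2661, -0.5005, -0.7001, -0.8829, 0.4695, 0.0000]
J3: z=[-0.2954, -0.5557, -0.7771] o=[0.1802, 1.1056, -0.3084] → [0.3309, -0.2528, 0.0550, -0.2954, -0.5557, -0.7771]
V = J·q̇ = [0.7490, 0.2977, 0.4196, 0.8528, 0.1788, 0.0473]

0.7490 0.2977 0.4196 0.8528 0.1788 0.0473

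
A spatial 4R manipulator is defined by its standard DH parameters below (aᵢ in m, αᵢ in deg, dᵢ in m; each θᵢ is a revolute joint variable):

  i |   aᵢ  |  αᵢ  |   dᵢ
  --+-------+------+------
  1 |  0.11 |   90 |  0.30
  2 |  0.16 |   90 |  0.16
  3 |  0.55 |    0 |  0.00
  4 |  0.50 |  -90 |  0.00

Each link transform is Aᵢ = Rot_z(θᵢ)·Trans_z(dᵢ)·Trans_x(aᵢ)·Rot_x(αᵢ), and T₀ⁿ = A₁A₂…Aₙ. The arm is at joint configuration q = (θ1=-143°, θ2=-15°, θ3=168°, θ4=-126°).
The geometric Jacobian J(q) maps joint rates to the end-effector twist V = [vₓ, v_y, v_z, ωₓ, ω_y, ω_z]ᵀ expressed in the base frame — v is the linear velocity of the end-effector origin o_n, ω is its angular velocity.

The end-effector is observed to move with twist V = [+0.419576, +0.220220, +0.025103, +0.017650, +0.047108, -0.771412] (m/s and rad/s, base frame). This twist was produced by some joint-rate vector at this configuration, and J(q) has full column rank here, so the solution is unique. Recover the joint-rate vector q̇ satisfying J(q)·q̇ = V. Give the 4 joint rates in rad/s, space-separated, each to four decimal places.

o_n = [-0.4494, 0.4238, 0.3017]
J₁: ẑ×o_n = [-0.4238, -0.4494, 0.0000], ω = ẑ
J2: z=[-0.6018, 0.7986, 0.0000] o=[-0.0878, -0.0662, 0.3000] → [0.0013, 0.0010, -0.0062, -0.6018, 0.7986, 0.0000]
J3: z=[0.2067, 0.1558, -0.9659] o=[-0.3076, -0.0314, 0.2586] → [0.4465, 0.1281, 0.1162, 0.2067, 0.1558, -0.9659]
J4: z=[0.2067, 0.1558, -0.9659] o=[0.0386, 0.3726, 0.3978] → [0.0345, 0.4912, 0.0866, 0.2067, 0.1558, -0.9659]
q̇ = J⁺·V = [-0.6130, 0.0270, 0.3740, -0.2100]

-0.6130 0.0270 0.3740 -0.2100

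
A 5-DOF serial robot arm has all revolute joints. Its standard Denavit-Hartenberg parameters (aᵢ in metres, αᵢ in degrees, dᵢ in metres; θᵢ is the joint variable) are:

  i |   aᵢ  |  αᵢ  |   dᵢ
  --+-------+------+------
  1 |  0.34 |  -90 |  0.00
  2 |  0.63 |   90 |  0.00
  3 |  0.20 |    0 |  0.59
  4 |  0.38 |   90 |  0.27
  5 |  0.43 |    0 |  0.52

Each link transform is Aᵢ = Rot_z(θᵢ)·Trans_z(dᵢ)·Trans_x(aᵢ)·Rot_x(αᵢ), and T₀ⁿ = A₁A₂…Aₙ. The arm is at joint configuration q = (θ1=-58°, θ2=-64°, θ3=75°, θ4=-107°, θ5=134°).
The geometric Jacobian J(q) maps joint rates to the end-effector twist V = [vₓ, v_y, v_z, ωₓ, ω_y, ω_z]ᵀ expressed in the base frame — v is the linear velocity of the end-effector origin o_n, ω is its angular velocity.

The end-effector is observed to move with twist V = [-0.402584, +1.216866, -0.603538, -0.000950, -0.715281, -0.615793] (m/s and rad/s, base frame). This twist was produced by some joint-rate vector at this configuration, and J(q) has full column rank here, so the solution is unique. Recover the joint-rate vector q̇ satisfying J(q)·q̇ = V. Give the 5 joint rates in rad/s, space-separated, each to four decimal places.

o_n = [-0.5131, 0.2722, 0.9397]
J₁: ẑ×o_n = [-0.2722, -0.5131, 0.0000], ω = ẑ
J2: z=[0.8480, 0.5299, 0.0000] o=[0.1802, -0.2883, 0.0000] → [0.4979, -0.7969, 0.8427, 0.8480, 0.5299, 0.0000]
J3: z=[-0.4763, 0.7622, 0.4384] o=[0.3265, -0.5225, 0.5662] → [-0.0637, -0.1902, 0.2614, -0.4763, 0.7622, 0.4384]
J4: z=[-0.4763, 0.7622, 0.4384] o=[0.2214, 0.0103, 0.8714] → [-0.0628, -0.2894, 0.4351, -0.4763, 0.7622, 0.4384]
J5: z=[-0.8423, -0.2524, -0.4763] o=[-0.0031, -0.0104, 1.2794] → [0.2203, -0.0433, -0.3667, -0.8423, -0.2524, -0.4763]
q̇ = J⁺·V = [-0.7270, -0.9650, -0.9930, 0.4970, -0.6900]

-0.7270 -0.9650 -0.9930 0.4970 -0.6900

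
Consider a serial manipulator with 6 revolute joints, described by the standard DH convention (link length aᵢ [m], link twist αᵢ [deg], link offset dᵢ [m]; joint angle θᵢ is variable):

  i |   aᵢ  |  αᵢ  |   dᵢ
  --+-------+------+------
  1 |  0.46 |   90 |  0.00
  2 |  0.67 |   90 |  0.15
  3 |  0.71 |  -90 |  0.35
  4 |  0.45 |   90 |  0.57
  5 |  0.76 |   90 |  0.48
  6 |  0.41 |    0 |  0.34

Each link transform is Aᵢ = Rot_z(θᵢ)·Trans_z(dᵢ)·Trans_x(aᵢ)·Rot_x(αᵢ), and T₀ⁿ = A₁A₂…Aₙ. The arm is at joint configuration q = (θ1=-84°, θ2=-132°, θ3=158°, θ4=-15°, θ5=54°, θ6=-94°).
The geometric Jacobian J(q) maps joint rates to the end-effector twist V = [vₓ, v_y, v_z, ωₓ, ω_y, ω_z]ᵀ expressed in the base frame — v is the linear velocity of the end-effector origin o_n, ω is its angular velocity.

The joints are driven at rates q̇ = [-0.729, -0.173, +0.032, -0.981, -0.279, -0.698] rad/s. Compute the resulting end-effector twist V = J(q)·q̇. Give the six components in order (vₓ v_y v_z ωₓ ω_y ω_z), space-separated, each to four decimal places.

o_n = [0.1524, -0.8294, 1.4952]
J₁: ẑ×o_n = [0.8294, 0.1524, -0.0000], ω = ẑ
J2: z=[-0.9945, -0.1045, 0.0000] o=[0.0481, -0.4575, 0.0000] → [-0.1563, 1.4870, 0.3808, -0.9945, -0.1045, 0.0000]
J3: z=[-0.0777, 0.7391, 0.6691] o=[-0.1480, -0.0273, -0.4979] → [2.0098, 0.3558, -0.1596, -0.0777, 0.7391, 0.6691]
J4: z=[0.9483, -0.1524, 0.2784] o=[-0.3936, -0.2345, 0.2255] → [-0.0279, -1.0521, -0.4810, 0.9483, -0.1524, 0.2784]
J5: z=[0.0046, 0.8837, 0.4680] o=[0.0041, -0.5205, 0.7616] → [0.7929, 0.0660, -0.1324, 0.0046, 0.8837, 0.4680]
J6: z=[-0.8141, -0.2684, 0.5149] o=[0.4476, -0.3877, 1.5321] → [0.2374, -0.1821, 0.2804, -0.8141, -0.2684, 0.5149]
V = J·q̇ = [-0.8729, 0.7838, 0.2421, -0.1938, 0.1320, -1.4707]

-0.8729 0.7838 0.2421 -0.1938 0.1320 -1.4707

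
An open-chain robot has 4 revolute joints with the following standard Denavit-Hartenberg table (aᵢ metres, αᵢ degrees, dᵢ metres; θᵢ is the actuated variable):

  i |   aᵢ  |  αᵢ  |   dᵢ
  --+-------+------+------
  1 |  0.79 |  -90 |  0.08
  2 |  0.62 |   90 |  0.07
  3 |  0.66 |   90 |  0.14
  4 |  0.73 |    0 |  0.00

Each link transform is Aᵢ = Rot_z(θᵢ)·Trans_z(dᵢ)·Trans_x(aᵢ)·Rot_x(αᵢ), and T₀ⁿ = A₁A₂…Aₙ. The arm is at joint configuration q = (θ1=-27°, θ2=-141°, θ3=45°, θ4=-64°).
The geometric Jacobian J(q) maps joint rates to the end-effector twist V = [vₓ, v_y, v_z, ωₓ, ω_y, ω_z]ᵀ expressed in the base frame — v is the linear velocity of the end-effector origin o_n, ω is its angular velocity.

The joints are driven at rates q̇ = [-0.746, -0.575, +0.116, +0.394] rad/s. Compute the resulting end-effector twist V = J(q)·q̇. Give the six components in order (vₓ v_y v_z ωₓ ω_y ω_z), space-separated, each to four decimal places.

-0.1758 0.3059 -0.4335 -0.6455 -0.6291 -0.6608

o_n = [0.4305, 0.6369, 1.3074]
J₁: ẑ×o_n = [-0.6369, 0.4305, 0.0000], ω = ẑ
J2: z=[0.4540, 0.8910, 0.0000] o=[0.7039, -0.3587, 0.0800] → [1.0936, -0.5572, 0.6956, 0.4540, 0.8910, 0.0000]
J3: z=[-0.5607, 0.2857, -0.7771] o=[0.3064, -0.0775, 0.4702] → [0.7944, 0.3730, -0.4361, -0.5607, 0.2857, -0.7771]
J4: z=[-0.8107, -0.3806, 0.4450] o=[0.1166, 0.5429, 0.6551] → [-0.2901, 0.6685, 0.0433, -0.8107, -0.3806, 0.4450]
V = J·q̇ = [-0.1758, 0.3059, -0.4335, -0.6455, -0.6291, -0.6608]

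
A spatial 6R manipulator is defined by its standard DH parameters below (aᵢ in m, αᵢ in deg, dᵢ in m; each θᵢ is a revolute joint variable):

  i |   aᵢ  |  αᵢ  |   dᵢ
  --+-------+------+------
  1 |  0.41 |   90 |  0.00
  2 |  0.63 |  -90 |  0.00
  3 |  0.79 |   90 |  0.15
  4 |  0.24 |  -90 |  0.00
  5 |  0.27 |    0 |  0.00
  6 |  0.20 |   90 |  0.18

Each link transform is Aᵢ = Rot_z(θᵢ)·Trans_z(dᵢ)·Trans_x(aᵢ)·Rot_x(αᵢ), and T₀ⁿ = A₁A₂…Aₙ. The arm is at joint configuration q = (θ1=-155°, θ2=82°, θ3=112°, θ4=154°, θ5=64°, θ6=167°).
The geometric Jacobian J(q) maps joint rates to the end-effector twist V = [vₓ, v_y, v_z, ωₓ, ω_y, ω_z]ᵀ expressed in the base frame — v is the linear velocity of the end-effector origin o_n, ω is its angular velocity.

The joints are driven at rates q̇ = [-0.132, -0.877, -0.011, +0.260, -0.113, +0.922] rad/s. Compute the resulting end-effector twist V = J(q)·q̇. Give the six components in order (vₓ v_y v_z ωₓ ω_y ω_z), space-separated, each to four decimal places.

o_n = [-0.1533, -0.5491, 0.3700]
J₁: ẑ×o_n = [0.5491, -0.1533, 0.0000], ω = ẑ
J2: z=[-0.4226, 0.9063, 0.0000] o=[-0.3716, -0.1733, 0.0000] → [0.3354, 0.1564, -0.0390, -0.4226, 0.9063, 0.0000]
J3: z=[0.8975, 0.4185, 0.1392] o=[-0.4511, -0.2103, 0.6239] → [-0.0591, 0.2693, -0.4287, 0.8975, 0.4185, 0.1392]
J4: z=[0.0414, -0.3940, 0.9182] o=[0.0305, -0.7940, 0.3517] → [-0.2321, -0.1695, -0.0623, 0.0414, -0.3940, 0.9182]
J5: z=[-0.9991, -0.0174, 0.0375] o=[0.0302, -0.5735, 0.4463] → [0.0004, -0.0831, -0.0275, -0.9991, -0.0174, 0.0375]
J6: z=[-0.9991, -0.0174, 0.0375] o=[0.0200, -0.3691, 0.2702] → [0.0050, 0.0932, 0.1769, -0.9991, -0.0174, 0.0375]
V = J·q̇ = [-0.4217, -0.0686, 0.1889, -0.4368, -0.9160, 0.1356]

-0.4217 -0.0686 0.1889 -0.4368 -0.9160 0.1356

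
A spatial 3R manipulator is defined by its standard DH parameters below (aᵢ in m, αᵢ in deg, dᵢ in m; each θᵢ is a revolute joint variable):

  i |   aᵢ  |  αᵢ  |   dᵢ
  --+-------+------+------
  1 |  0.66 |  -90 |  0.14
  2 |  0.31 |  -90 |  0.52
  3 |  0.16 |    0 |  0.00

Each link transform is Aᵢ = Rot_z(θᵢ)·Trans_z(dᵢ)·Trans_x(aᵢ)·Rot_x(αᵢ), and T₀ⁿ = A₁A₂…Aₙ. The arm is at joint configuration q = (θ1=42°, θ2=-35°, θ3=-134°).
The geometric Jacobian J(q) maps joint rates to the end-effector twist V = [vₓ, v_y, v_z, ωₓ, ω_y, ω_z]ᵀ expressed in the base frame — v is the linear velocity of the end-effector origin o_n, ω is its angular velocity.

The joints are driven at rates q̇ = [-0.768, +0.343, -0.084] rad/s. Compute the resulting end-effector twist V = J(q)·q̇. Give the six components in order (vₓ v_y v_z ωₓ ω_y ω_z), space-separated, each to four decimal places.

0.8148 -0.1293 -0.0614 -0.2653 0.2227 -0.6992

o_n = [0.1866, 1.0226, 0.2541]
J₁: ẑ×o_n = [-1.0226, 0.1866, 0.0000], ω = ẑ
J2: z=[-0.6691, 0.7431, 0.0000] o=[0.4905, 0.4416, 0.1400] → [0.0848, 0.0763, -0.1629, -0.6691, 0.7431, 0.0000]
J3: z=[0.4263, 0.3838, -0.8192] o=[0.3312, 0.9980, 0.3178] → [-0.0043, 0.1457, 0.0660, 0.4263, 0.3838, -0.8192]
V = J·q̇ = [0.8148, -0.1293, -0.0614, -0.2653, 0.2227, -0.6992]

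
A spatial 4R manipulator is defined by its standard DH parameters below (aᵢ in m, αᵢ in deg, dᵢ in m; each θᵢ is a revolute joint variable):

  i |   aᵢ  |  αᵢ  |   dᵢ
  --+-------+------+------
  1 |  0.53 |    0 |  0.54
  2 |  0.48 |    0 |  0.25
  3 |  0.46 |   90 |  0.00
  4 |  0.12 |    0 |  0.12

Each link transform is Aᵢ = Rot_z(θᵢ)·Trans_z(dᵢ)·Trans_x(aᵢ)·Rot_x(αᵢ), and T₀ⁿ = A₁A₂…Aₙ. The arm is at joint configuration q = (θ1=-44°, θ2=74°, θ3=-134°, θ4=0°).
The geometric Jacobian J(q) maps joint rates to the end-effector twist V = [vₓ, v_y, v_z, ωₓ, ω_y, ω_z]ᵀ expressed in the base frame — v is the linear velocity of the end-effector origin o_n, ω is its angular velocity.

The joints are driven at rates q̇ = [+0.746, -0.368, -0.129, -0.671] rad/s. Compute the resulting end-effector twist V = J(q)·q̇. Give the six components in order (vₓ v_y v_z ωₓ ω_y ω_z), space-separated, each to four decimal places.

0.3168 0.3776 -0.0805 0.6511 -0.1623 0.2490

o_n = [0.5402, -0.6619, 0.7900]
J₁: ẑ×o_n = [0.6619, 0.5402, -0.0000], ω = ẑ
J2: z=[0.0000, 0.0000, 1.0000] o=[0.3813, -0.3682, 0.5400] → [0.2937, 0.1589, -0.0000, 0.0000, 0.0000, 1.0000]
J3: z=[0.0000, 0.0000, 1.0000] o=[0.7969, -0.1282, 0.7900] → [0.5337, -0.2568, 0.0000, 0.0000, 0.0000, 1.0000]
J4: z=[-0.9703, 0.2419, 0.0000] o=[0.6857, -0.5745, 0.7900] → [0.0000, -0.0000, 0.1200, -0.9703, 0.2419, 0.0000]
V = J·q̇ = [0.3168, 0.3776, -0.0805, 0.6511, -0.1623, 0.2490]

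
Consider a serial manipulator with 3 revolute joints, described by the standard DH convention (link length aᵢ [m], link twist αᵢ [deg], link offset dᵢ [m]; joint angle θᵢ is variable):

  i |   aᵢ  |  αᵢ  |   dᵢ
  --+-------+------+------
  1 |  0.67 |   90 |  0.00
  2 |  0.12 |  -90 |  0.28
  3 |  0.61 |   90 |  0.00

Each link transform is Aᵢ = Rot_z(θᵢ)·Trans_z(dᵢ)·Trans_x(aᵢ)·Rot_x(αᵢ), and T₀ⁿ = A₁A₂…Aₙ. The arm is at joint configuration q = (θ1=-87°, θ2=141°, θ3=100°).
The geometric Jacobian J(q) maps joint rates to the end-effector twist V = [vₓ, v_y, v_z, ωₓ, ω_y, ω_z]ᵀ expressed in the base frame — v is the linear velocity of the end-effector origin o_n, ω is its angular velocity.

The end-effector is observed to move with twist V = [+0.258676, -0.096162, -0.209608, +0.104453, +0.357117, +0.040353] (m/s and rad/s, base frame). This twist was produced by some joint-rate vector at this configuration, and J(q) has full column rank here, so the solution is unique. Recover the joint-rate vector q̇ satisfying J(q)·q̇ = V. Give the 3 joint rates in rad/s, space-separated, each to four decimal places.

0.4740 -0.1230 0.5580

o_n = [0.3548, -0.6414, 0.0089]
J₁: ẑ×o_n = [0.6414, 0.3548, -0.0000], ω = ẑ
J2: z=[-0.9986, -0.0523, 0.0000] o=[0.0351, -0.6691, 0.0000] → [-0.0005, 0.0088, -0.0109, -0.9986, -0.0523, 0.0000]
J3: z=[-0.0329, 0.6285, -0.7771] o=[-0.2494, -0.5906, 0.0755] → [-0.0813, -0.4718, -0.3781, -0.0329, 0.6285, -0.7771]
q̇ = J⁺·V = [0.4740, -0.1230, 0.5580]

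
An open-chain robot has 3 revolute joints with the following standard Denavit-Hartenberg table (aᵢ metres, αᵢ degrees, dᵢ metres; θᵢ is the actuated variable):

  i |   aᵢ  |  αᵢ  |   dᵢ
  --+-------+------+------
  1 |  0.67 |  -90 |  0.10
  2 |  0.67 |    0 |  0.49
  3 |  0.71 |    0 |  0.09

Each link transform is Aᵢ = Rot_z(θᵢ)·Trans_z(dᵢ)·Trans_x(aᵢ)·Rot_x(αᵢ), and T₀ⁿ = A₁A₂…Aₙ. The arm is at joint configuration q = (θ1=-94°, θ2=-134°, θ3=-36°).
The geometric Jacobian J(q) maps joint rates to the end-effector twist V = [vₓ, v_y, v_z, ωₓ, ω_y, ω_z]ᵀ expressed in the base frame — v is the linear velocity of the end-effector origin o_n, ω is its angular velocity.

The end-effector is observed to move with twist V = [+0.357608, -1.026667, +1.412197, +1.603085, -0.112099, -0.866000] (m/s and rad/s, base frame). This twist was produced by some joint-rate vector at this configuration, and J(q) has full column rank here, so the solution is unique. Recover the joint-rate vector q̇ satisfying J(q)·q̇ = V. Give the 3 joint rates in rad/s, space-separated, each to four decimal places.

o_n = [0.6131, 0.4530, 0.7052]
J₁: ẑ×o_n = [-0.4530, 0.6131, 0.0000], ω = ẑ
J2: z=[0.9976, -0.0698, 0.0000] o=[-0.0467, -0.6684, 0.1000] → [-0.0422, -0.6038, 1.1646, 0.9976, -0.0698, 0.0000]
J3: z=[0.9976, -0.0698, 0.0000] o=[0.4745, -0.2383, 0.5820] → [-0.0086, -0.1230, 0.6992, 0.9976, -0.0698, 0.0000]
q̇ = J⁺·V = [-0.8660, 0.6200, 0.9870]

-0.8660 0.6200 0.9870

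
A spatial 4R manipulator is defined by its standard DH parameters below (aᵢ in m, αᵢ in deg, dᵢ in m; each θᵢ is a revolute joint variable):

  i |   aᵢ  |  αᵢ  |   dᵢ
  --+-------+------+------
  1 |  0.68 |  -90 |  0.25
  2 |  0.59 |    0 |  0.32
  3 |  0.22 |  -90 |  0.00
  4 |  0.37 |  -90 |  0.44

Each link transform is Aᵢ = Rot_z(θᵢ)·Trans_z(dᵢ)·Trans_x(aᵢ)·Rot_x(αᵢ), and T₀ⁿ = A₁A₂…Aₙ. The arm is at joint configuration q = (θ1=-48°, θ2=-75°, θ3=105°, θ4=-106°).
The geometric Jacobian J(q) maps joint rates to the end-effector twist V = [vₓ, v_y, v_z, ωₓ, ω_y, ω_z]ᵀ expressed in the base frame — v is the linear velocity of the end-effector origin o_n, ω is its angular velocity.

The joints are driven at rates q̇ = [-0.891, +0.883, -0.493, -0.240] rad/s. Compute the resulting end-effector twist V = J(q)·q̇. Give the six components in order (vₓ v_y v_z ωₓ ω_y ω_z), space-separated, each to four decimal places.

0.0837 -1.0815 -0.0462 0.3701 0.1718 -0.6832

o_n = [0.9805, -0.0792, 0.3798]
J₁: ẑ×o_n = [0.0792, 0.9805, -0.0000], ω = ẑ
J2: z=[0.7431, 0.6691, 0.0000] o=[0.4550, -0.5053, 0.2500] → [0.0869, -0.0965, -0.0349, 0.7431, 0.6691, 0.0000]
J3: z=[0.7431, 0.6691, 0.0000] o=[0.7950, -0.4047, 0.8199] → [-0.2945, 0.3270, 0.1178, 0.7431, 0.6691, 0.0000]
J4: z=[-0.3346, 0.3716, -0.8660] o=[0.9225, -0.5463, 0.7099] → [0.2819, -0.1607, -0.1778, -0.3346, 0.3716, -0.8660]
V = J·q̇ = [0.0837, -1.0815, -0.0462, 0.3701, 0.1718, -0.6832]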